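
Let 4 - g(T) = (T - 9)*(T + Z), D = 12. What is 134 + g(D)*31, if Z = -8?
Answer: -114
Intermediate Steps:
g(T) = 4 - (-9 + T)*(-8 + T) (g(T) = 4 - (T - 9)*(T - 8) = 4 - (-9 + T)*(-8 + T))
134 + g(D)*31 = 134 + (-68 - 1*12² + 17*12)*31 = 134 + (-68 - 1*144 + 204)*31 = 134 + (-68 - 144 + 204)*31 = 134 - 8*31 = 134 - 248 = -114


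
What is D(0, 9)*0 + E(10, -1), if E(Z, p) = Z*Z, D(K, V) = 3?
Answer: 100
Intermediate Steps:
E(Z, p) = Z²
D(0, 9)*0 + E(10, -1) = 3*0 + 10² = 0 + 100 = 100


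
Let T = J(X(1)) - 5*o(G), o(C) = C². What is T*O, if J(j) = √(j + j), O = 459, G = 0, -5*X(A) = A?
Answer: 459*I*√10/5 ≈ 290.3*I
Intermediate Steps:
X(A) = -A/5
J(j) = √2*√j (J(j) = √(2*j) = √2*√j)
T = I*√10/5 (T = √2*√(-⅕*1) - 5*0² = √2*√(-⅕) - 5*0 = √2*(I*√5/5) + 0 = I*√10/5 + 0 = I*√10/5 ≈ 0.63246*I)
T*O = (I*√10/5)*459 = 459*I*√10/5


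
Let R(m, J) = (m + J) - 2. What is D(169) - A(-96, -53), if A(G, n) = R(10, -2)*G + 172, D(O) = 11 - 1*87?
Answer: 328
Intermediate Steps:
D(O) = -76 (D(O) = 11 - 87 = -76)
R(m, J) = -2 + J + m (R(m, J) = (J + m) - 2 = -2 + J + m)
A(G, n) = 172 + 6*G (A(G, n) = (-2 - 2 + 10)*G + 172 = 6*G + 172 = 172 + 6*G)
D(169) - A(-96, -53) = -76 - (172 + 6*(-96)) = -76 - (172 - 576) = -76 - 1*(-404) = -76 + 404 = 328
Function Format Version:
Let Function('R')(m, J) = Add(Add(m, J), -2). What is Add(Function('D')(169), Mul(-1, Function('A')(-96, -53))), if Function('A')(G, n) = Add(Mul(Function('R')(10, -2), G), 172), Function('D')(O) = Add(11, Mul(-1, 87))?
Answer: 328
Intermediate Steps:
Function('D')(O) = -76 (Function('D')(O) = Add(11, -87) = -76)
Function('R')(m, J) = Add(-2, J, m) (Function('R')(m, J) = Add(Add(J, m), -2) = Add(-2, J, m))
Function('A')(G, n) = Add(172, Mul(6, G)) (Function('A')(G, n) = Add(Mul(Add(-2, -2, 10), G), 172) = Add(Mul(6, G), 172) = Add(172, Mul(6, G)))
Add(Function('D')(169), Mul(-1, Function('A')(-96, -53))) = Add(-76, Mul(-1, Add(172, Mul(6, -96)))) = Add(-76, Mul(-1, Add(172, -576))) = Add(-76, Mul(-1, -404)) = Add(-76, 404) = 328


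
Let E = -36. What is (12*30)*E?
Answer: -12960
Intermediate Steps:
(12*30)*E = (12*30)*(-36) = 360*(-36) = -12960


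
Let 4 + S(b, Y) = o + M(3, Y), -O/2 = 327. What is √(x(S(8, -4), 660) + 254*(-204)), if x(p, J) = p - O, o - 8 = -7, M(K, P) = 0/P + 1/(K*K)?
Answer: 2*I*√115121/3 ≈ 226.2*I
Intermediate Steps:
O = -654 (O = -2*327 = -654)
M(K, P) = K⁻² (M(K, P) = 0 + K⁻² = K⁻²)
o = 1 (o = 8 - 7 = 1)
S(b, Y) = -26/9 (S(b, Y) = -4 + (1 + 3⁻²) = -4 + (1 + ⅑) = -4 + 10/9 = -26/9)
x(p, J) = 654 + p (x(p, J) = p - 1*(-654) = p + 654 = 654 + p)
√(x(S(8, -4), 660) + 254*(-204)) = √((654 - 26/9) + 254*(-204)) = √(5860/9 - 51816) = √(-460484/9) = 2*I*√115121/3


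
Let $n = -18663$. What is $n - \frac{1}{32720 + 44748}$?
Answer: $- \frac{1445785285}{77468} \approx -18663.0$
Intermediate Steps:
$n - \frac{1}{32720 + 44748} = -18663 - \frac{1}{32720 + 44748} = -18663 - \frac{1}{77468} = - \frac{1445785285}{77468}$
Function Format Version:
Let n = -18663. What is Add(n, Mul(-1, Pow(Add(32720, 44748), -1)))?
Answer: Rational(-1445785285, 77468) ≈ -18663.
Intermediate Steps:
Add(n, Mul(-1, Pow(Add(32720, 44748), -1))) = Add(-18663, Mul(-1, Pow(Add(32720, 44748), -1))) = Add(-18663, Mul(-1, Pow(77468, -1))) = Add(-18663, Mul(-1, Rational(1, 77468))) = Add(-18663, Rational(-1, 77468)) = Rational(-1445785285, 77468)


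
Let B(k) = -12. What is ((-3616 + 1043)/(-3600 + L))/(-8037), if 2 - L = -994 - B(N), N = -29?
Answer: -2573/21024792 ≈ -0.00012238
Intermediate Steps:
L = 984 (L = 2 - (-994 - 1*(-12)) = 2 - (-994 + 12) = 2 - 1*(-982) = 2 + 982 = 984)
((-3616 + 1043)/(-3600 + L))/(-8037) = ((-3616 + 1043)/(-3600 + 984))/(-8037) = -2573/(-2616)*(-1/8037) = -2573*(-1/2616)*(-1/8037) = (2573/2616)*(-1/8037) = -2573/21024792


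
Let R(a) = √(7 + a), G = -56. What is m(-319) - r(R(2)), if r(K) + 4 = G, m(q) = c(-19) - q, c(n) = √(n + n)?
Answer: 379 + I*√38 ≈ 379.0 + 6.1644*I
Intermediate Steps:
c(n) = √2*√n (c(n) = √(2*n) = √2*√n)
m(q) = -q + I*√38 (m(q) = √2*√(-19) - q = √2*(I*√19) - q = I*√38 - q = -q + I*√38)
r(K) = -60 (r(K) = -4 - 56 = -60)
m(-319) - r(R(2)) = (-1*(-319) + I*√38) - 1*(-60) = (319 + I*√38) + 60 = 379 + I*√38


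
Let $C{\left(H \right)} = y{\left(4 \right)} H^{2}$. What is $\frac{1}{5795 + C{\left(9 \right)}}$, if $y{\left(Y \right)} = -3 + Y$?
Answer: $\frac{1}{5876} \approx 0.00017018$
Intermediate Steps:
$C{\left(H \right)} = H^{2}$ ($C{\left(H \right)} = \left(-3 + 4\right) H^{2} = 1 H^{2} = H^{2}$)
$\frac{1}{5795 + C{\left(9 \right)}} = \frac{1}{5795 + 9^{2}} = \frac{1}{5795 + 81} = \frac{1}{5876}$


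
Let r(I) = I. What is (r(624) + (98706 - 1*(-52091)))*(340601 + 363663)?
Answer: 106640359144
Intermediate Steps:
(r(624) + (98706 - 1*(-52091)))*(340601 + 363663) = (624 + (98706 - 1*(-52091)))*(340601 + 363663) = (624 + (98706 + 52091))*704264 = (624 + 150797)*704264 = 151421*704264 = 106640359144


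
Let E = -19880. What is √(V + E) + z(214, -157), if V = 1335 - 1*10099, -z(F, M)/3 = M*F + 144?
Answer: 100362 + 2*I*√7161 ≈ 1.0036e+5 + 169.25*I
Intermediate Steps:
z(F, M) = -432 - 3*F*M (z(F, M) = -3*(M*F + 144) = -3*(F*M + 144) = -3*(144 + F*M) = -432 - 3*F*M)
V = -8764 (V = 1335 - 10099 = -8764)
√(V + E) + z(214, -157) = √(-8764 - 19880) + (-432 - 3*214*(-157)) = √(-28644) + (-432 + 100794) = 2*I*√7161 + 100362 = 100362 + 2*I*√7161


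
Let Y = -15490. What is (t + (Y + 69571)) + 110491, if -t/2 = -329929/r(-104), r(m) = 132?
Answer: 11191681/66 ≈ 1.6957e+5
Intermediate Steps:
t = 329929/66 (t = -(-659858)/132 = -2*(-329929/132) = 329929/66 ≈ 4998.9)
(t + (Y + 69571)) + 110491 = (329929/66 + (-15490 + 69571)) + 110491 = (329929/66 + 54081) + 110491 = 3899275/66 + 110491 = 11191681/66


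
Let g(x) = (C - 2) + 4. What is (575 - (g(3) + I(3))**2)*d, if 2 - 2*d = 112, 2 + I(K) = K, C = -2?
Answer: -31570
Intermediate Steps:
I(K) = -2 + K
g(x) = 0 (g(x) = (-2 - 2) + 4 = -4 + 4 = 0)
d = -55 (d = 1 - 1/2*112 = 1 - 56 = -55)
(575 - (g(3) + I(3))**2)*d = (575 - (0 + (-2 + 3))**2)*(-55) = (575 - (0 + 1)**2)*(-55) = (575 - 1*1**2)*(-55) = (575 - 1*1)*(-55) = (575 - 1)*(-55) = 574*(-55) = -31570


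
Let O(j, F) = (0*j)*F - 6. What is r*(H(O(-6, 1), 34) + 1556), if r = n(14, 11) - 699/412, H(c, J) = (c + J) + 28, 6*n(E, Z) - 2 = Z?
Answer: 234143/309 ≈ 757.74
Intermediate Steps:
n(E, Z) = ⅓ + Z/6
O(j, F) = -6 (O(j, F) = 0*F - 6 = 0 - 6 = -6)
H(c, J) = 28 + J + c (H(c, J) = (J + c) + 28 = 28 + J + c)
r = 581/1236 (r = (⅓ + (⅙)*11) - 699/412 = (⅓ + 11/6) - 699/412 = 13/6 - 1*699/412 = 13/6 - 699/412 = 581/1236 ≈ 0.47006)
r*(H(O(-6, 1), 34) + 1556) = 581*((28 + 34 - 6) + 1556)/1236 = 581*(56 + 1556)/1236 = (581/1236)*1612 = 234143/309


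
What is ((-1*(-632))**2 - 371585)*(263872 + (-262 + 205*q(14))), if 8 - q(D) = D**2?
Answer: 6265723730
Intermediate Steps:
q(D) = 8 - D**2
((-1*(-632))**2 - 371585)*(263872 + (-262 + 205*q(14))) = ((-1*(-632))**2 - 371585)*(263872 + (-262 + 205*(8 - 1*14**2))) = (632**2 - 371585)*(263872 + (-262 + 205*(8 - 1*196))) = (399424 - 371585)*(263872 + (-262 + 205*(8 - 196))) = 27839*(263872 + (-262 + 205*(-188))) = 27839*(263872 + (-262 - 38540)) = 27839*(263872 - 38802) = 27839*225070 = 6265723730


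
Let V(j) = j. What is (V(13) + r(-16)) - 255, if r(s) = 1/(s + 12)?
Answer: -969/4 ≈ -242.25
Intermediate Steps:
r(s) = 1/(12 + s)
(V(13) + r(-16)) - 255 = (13 + 1/(12 - 16)) - 255 = (13 + 1/(-4)) - 255 = (13 - 1/4) - 255 = 51/4 - 255 = -969/4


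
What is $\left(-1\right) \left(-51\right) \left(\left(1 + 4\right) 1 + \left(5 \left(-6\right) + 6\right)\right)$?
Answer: $-969$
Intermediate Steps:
$\left(-1\right) \left(-51\right) \left(\left(1 + 4\right) 1 + \left(5 \left(-6\right) + 6\right)\right) = 51 \left(5 \cdot 1 + \left(-30 + 6\right)\right) = 51 \left(5 - 24\right) = 51 \left(-19\right) = -969$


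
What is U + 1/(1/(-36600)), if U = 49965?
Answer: 13365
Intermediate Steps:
U + 1/(1/(-36600)) = 49965 + 1/(1/(-36600)) = 49965 + 1/(-1/36600) = 49965 - 36600 = 13365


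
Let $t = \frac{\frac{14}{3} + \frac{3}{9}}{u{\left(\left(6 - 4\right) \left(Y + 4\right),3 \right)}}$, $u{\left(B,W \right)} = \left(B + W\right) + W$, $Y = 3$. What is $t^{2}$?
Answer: $\frac{1}{16} \approx 0.0625$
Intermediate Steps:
$u{\left(B,W \right)} = B + 2 W$
$t = \frac{1}{4}$ ($t = \frac{\frac{14}{3} + \frac{3}{9}}{\left(6 - 4\right) \left(3 + 4\right) + 2 \cdot 3} = \frac{14 \cdot \frac{1}{3} + 3 \cdot \frac{1}{9}}{2 \cdot 7 + 6} = \frac{\frac{14}{3} + \frac{1}{3}}{14 + 6} = \frac{5}{20} = 5 \cdot \frac{1}{20} = \frac{1}{4} \approx 0.25$)
$t^{2} = \left(\frac{1}{4}\right)^{2} = \frac{1}{16}$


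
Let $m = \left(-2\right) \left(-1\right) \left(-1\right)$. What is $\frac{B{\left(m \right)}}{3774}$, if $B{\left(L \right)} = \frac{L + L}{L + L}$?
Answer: $\frac{1}{3774} \approx 0.00026497$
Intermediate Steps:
$m = -2$ ($m = 2 \left(-1\right) = -2$)
$B{\left(L \right)} = 1$ ($B{\left(L \right)} = \frac{2 L}{2 L} = 2 L \frac{1}{2 L} = 1$)
$\frac{B{\left(m \right)}}{3774} = 1 \cdot \frac{1}{3774} = \frac{1}{3774}$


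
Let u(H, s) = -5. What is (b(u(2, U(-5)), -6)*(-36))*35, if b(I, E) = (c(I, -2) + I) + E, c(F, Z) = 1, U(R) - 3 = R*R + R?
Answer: 12600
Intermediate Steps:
U(R) = 3 + R + R**2 (U(R) = 3 + (R*R + R) = 3 + (R**2 + R) = 3 + (R + R**2) = 3 + R + R**2)
b(I, E) = 1 + E + I (b(I, E) = (1 + I) + E = 1 + E + I)
(b(u(2, U(-5)), -6)*(-36))*35 = ((1 - 6 - 5)*(-36))*35 = -10*(-36)*35 = 360*35 = 12600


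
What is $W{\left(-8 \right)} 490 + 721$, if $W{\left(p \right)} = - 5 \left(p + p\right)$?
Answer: $39921$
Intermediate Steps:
$W{\left(p \right)} = - 10 p$ ($W{\left(p \right)} = - 5 \cdot 2 p = - 10 p$)
$W{\left(-8 \right)} 490 + 721 = \left(-10\right) \left(-8\right) 490 + 721 = 80 \cdot 490 + 721 = 39200 + 721 = 39921$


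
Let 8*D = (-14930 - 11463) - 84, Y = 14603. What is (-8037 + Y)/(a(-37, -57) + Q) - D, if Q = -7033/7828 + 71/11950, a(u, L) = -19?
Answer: 22177821508537/7443343848 ≈ 2979.6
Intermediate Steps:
Q = -41744281/46772300 (Q = -7033*1/7828 + 71*(1/11950) = -7033/7828 + 71/11950 = -41744281/46772300 ≈ -0.89250)
D = -26477/8 (D = ((-14930 - 11463) - 84)/8 = (-26393 - 84)/8 = (1/8)*(-26477) = -26477/8 ≈ -3309.6)
(-8037 + Y)/(a(-37, -57) + Q) - D = (-8037 + 14603)/(-19 - 41744281/46772300) - 1*(-26477/8) = 6566/(-930417981/46772300) + 26477/8 = 6566*(-46772300/930417981) + 26477/8 = -307106921800/930417981 + 26477/8 = 22177821508537/7443343848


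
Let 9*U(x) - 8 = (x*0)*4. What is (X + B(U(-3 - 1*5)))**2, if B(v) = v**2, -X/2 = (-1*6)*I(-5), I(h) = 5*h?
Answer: 587383696/6561 ≈ 89527.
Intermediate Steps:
U(x) = 8/9 (U(x) = 8/9 + ((x*0)*4)/9 = 8/9 + (0*4)/9 = 8/9 + (1/9)*0 = 8/9 + 0 = 8/9)
X = -300 (X = -2*(-1*6)*5*(-5) = -(-12)*(-25) = -2*150 = -300)
(X + B(U(-3 - 1*5)))**2 = (-300 + (8/9)**2)**2 = (-300 + 64/81)**2 = (-24236/81)**2 = 587383696/6561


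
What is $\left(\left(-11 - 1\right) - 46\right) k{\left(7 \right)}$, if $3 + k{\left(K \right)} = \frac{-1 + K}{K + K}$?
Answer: $\frac{1044}{7} \approx 149.14$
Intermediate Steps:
$k{\left(K \right)} = -3 + \frac{-1 + K}{2 K}$ ($k{\left(K \right)} = -3 + \frac{-1 + K}{K + K} = -3 + \frac{-1 + K}{2 K}$)
$\left(\left(-11 - 1\right) - 46\right) k{\left(7 \right)} = \left(\left(-11 - 1\right) - 46\right) \frac{-1 - 35}{2 \cdot 7} = \left(\left(-11 - 1\right) - 46\right) \frac{1}{2} \cdot \frac{1}{7} \left(-1 - 35\right) = \left(-12 - 46\right) \frac{1}{2} \cdot \frac{1}{7} \left(-36\right) = \left(-58\right) \left(- \frac{18}{7}\right) = \frac{1044}{7}$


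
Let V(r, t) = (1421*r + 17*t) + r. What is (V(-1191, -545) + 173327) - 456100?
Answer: -1985640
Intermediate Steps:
V(r, t) = 17*t + 1422*r (V(r, t) = (17*t + 1421*r) + r = 17*t + 1422*r)
(V(-1191, -545) + 173327) - 456100 = ((17*(-545) + 1422*(-1191)) + 173327) - 456100 = ((-9265 - 1693602) + 173327) - 456100 = (-1702867 + 173327) - 456100 = -1529540 - 456100 = -1985640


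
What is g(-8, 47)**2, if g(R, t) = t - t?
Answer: 0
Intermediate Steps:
g(R, t) = 0
g(-8, 47)**2 = 0**2 = 0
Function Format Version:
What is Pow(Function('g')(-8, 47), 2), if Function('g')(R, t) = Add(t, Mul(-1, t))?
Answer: 0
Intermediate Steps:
Function('g')(R, t) = 0
Pow(Function('g')(-8, 47), 2) = Pow(0, 2) = 0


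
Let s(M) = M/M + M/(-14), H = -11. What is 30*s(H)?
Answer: 375/7 ≈ 53.571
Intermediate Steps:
s(M) = 1 - M/14 (s(M) = 1 + M*(-1/14) = 1 - M/14)
30*s(H) = 30*(1 - 1/14*(-11)) = 30*(1 + 11/14) = 30*(25/14) = 375/7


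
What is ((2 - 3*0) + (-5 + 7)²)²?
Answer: 36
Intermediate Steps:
((2 - 3*0) + (-5 + 7)²)² = ((2 + 0) + 2²)² = (2 + 4)² = 6² = 36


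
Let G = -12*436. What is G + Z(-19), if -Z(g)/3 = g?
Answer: -5175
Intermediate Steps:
G = -5232
Z(g) = -3*g
G + Z(-19) = -5232 - 3*(-19) = -5232 + 57 = -5175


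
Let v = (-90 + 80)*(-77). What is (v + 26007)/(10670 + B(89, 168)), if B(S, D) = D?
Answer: 26777/10838 ≈ 2.4707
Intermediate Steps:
v = 770 (v = -10*(-77) = 770)
(v + 26007)/(10670 + B(89, 168)) = (770 + 26007)/(10670 + 168) = 26777/10838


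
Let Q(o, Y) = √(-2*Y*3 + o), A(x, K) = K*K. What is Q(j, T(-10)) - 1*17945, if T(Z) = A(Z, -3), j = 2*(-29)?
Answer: -17945 + 4*I*√7 ≈ -17945.0 + 10.583*I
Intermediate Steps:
j = -58
A(x, K) = K²
T(Z) = 9 (T(Z) = (-3)² = 9)
Q(o, Y) = √(o - 6*Y) (Q(o, Y) = √(-6*Y + o) = √(o - 6*Y))
Q(j, T(-10)) - 1*17945 = √(-58 - 6*9) - 1*17945 = √(-58 - 54) - 17945 = √(-112) - 17945 = 4*I*√7 - 17945 = -17945 + 4*I*√7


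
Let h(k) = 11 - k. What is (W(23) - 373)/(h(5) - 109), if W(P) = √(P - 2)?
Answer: 373/103 - √21/103 ≈ 3.5769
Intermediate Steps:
W(P) = √(-2 + P)
(W(23) - 373)/(h(5) - 109) = (√(-2 + 23) - 373)/((11 - 1*5) - 109) = (√21 - 373)/((11 - 5) - 109) = (-373 + √21)/(6 - 109) = (-373 + √21)/(-103) = (-373 + √21)*(-1/103) = 373/103 - √21/103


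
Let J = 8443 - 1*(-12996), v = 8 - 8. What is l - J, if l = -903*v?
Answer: -21439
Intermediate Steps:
v = 0
J = 21439 (J = 8443 + 12996 = 21439)
l = 0 (l = -903*0 = 0)
l - J = 0 - 1*21439 = 0 - 21439 = -21439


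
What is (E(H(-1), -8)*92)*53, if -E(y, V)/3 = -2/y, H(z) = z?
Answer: -29256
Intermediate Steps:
E(y, V) = 6/y (E(y, V) = -(-6)/y = 6/y)
(E(H(-1), -8)*92)*53 = ((6/(-1))*92)*53 = ((6*(-1))*92)*53 = -6*92*53 = -552*53 = -29256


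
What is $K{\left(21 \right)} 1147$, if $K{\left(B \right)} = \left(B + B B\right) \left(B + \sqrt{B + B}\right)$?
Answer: $11128194 + 529914 \sqrt{42} \approx 1.4562 \cdot 10^{7}$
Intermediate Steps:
$K{\left(B \right)} = \left(B + B^{2}\right) \left(B + \sqrt{2} \sqrt{B}\right)$ ($K{\left(B \right)} = \left(B + B^{2}\right) \left(B + \sqrt{2 B}\right) = \left(B + B^{2}\right) \left(B + \sqrt{2} \sqrt{B}\right)$)
$K{\left(21 \right)} 1147 = \left(21^{2} + 21^{3} + \sqrt{2} \cdot 21^{\frac{3}{2}} + \sqrt{2} \cdot 21^{\frac{5}{2}}\right) 1147 = \left(441 + 9261 + \sqrt{2} \cdot 21 \sqrt{21} + \sqrt{2} \cdot 441 \sqrt{21}\right) 1147 = \left(441 + 9261 + 21 \sqrt{42} + 441 \sqrt{42}\right) 1147 = \left(9702 + 462 \sqrt{42}\right) 1147 = 11128194 + 529914 \sqrt{42}$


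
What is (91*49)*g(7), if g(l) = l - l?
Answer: 0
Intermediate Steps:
g(l) = 0
(91*49)*g(7) = (91*49)*0 = 4459*0 = 0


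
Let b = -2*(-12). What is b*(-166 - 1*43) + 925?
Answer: -4091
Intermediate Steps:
b = 24
b*(-166 - 1*43) + 925 = 24*(-166 - 1*43) + 925 = 24*(-166 - 43) + 925 = 24*(-209) + 925 = -5016 + 925 = -4091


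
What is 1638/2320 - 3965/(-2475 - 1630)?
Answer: 1592279/952360 ≈ 1.6719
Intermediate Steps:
1638/2320 - 3965/(-2475 - 1630) = 1638*(1/2320) - 3965/(-4105) = 819/1160 - 3965*(-1/4105) = 819/1160 + 793/821 = 1592279/952360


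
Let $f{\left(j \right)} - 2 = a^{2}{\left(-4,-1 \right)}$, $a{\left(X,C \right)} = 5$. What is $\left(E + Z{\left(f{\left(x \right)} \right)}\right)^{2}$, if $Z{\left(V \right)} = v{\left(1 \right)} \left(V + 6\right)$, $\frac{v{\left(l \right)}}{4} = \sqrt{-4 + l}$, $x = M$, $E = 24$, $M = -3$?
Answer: $-51696 + 6336 i \sqrt{3} \approx -51696.0 + 10974.0 i$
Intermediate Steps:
$x = -3$
$v{\left(l \right)} = 4 \sqrt{-4 + l}$
$f{\left(j \right)} = 27$ ($f{\left(j \right)} = 2 + 5^{2} = 2 + 25 = 27$)
$Z{\left(V \right)} = 4 i \sqrt{3} \left(6 + V\right)$ ($Z{\left(V \right)} = 4 \sqrt{-4 + 1} \left(V + 6\right) = 4 \sqrt{-3} \left(6 + V\right) = 4 i \sqrt{3} \left(6 + V\right)$)
$\left(E + Z{\left(f{\left(x \right)} \right)}\right)^{2} = \left(24 + 4 i \sqrt{3} \left(6 + 27\right)\right)^{2} = \left(24 + 4 i \sqrt{3} \cdot 33\right)^{2} = \left(24 + 132 i \sqrt{3}\right)^{2}$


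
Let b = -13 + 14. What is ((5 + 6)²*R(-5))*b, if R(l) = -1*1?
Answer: -121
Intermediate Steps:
R(l) = -1
b = 1
((5 + 6)²*R(-5))*b = ((5 + 6)²*(-1))*1 = (11²*(-1))*1 = (121*(-1))*1 = -121*1 = -121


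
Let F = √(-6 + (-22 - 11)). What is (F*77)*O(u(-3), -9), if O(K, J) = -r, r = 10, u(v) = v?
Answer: -770*I*√39 ≈ -4808.6*I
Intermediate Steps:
O(K, J) = -10 (O(K, J) = -1*10 = -10)
F = I*√39 (F = √(-6 - 33) = √(-39) = I*√39 ≈ 6.245*I)
(F*77)*O(u(-3), -9) = ((I*√39)*77)*(-10) = (77*I*√39)*(-10) = -770*I*√39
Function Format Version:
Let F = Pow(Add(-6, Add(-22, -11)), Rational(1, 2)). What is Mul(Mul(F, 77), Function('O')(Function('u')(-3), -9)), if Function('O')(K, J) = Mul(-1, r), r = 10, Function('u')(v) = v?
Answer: Mul(-770, I, Pow(39, Rational(1, 2))) ≈ Mul(-4808.6, I)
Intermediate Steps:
Function('O')(K, J) = -10 (Function('O')(K, J) = Mul(-1, 10) = -10)
F = Mul(I, Pow(39, Rational(1, 2))) (F = Pow(Add(-6, -33), Rational(1, 2)) = Pow(-39, Rational(1, 2)) = Mul(I, Pow(39, Rational(1, 2))) ≈ Mul(6.2450, I))
Mul(Mul(F, 77), Function('O')(Function('u')(-3), -9)) = Mul(Mul(Mul(I, Pow(39, Rational(1, 2))), 77), -10) = Mul(Mul(77, I, Pow(39, Rational(1, 2))), -10) = Mul(-770, I, Pow(39, Rational(1, 2)))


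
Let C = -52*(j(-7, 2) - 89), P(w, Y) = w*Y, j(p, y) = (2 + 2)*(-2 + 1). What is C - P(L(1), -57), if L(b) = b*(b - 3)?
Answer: 4722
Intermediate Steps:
L(b) = b*(-3 + b)
j(p, y) = -4 (j(p, y) = 4*(-1) = -4)
P(w, Y) = Y*w
C = 4836 (C = -52*(-4 - 89) = -52*(-93) = 4836)
C - P(L(1), -57) = 4836 - (-57)*1*(-3 + 1) = 4836 - (-57)*1*(-2) = 4836 - (-57)*(-2) = 4836 - 1*114 = 4836 - 114 = 4722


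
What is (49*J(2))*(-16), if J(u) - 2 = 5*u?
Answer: -9408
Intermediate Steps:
J(u) = 2 + 5*u
(49*J(2))*(-16) = (49*(2 + 5*2))*(-16) = (49*(2 + 10))*(-16) = (49*12)*(-16) = 588*(-16) = -9408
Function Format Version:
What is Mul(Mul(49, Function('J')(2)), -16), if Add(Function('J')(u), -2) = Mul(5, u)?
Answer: -9408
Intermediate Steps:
Function('J')(u) = Add(2, Mul(5, u))
Mul(Mul(49, Function('J')(2)), -16) = Mul(Mul(49, Add(2, Mul(5, 2))), -16) = Mul(Mul(49, Add(2, 10)), -16) = Mul(Mul(49, 12), -16) = Mul(588, -16) = -9408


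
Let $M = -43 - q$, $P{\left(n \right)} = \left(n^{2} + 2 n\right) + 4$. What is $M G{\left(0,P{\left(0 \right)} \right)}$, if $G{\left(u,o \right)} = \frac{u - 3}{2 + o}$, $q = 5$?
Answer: $24$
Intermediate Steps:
$P{\left(n \right)} = 4 + n^{2} + 2 n$
$G{\left(u,o \right)} = \frac{-3 + u}{2 + o}$
$M = -48$ ($M = -43 - 5 = -48$)
$M G{\left(0,P{\left(0 \right)} \right)} = - 48 \frac{-3 + 0}{2 + \left(4 + 0^{2} + 2 \cdot 0\right)} = - 48 \frac{1}{2 + \left(4 + 0 + 0\right)} \left(-3\right) = - 48 \frac{1}{2 + 4} \left(-3\right) = - 48 \cdot \frac{1}{6} \left(-3\right) = \left(-48\right) \left(- \frac{1}{2}\right) = 24$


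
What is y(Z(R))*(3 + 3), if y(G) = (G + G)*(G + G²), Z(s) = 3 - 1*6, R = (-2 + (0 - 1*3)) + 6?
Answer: -216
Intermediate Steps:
R = 1 (R = (-2 + (0 - 3)) + 6 = (-2 - 3) + 6 = -5 + 6 = 1)
Z(s) = -3 (Z(s) = 3 - 6 = -3)
y(G) = 2*G*(G + G²) (y(G) = (2*G)*(G + G²) = 2*G*(G + G²))
y(Z(R))*(3 + 3) = (2*(-3)²*(1 - 3))*(3 + 3) = (2*9*(-2))*6 = -36*6 = -216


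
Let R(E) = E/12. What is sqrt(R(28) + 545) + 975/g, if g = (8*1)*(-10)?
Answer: -195/16 + sqrt(4926)/3 ≈ 11.208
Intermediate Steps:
R(E) = E/12 (R(E) = E*(1/12) = E/12)
g = -80 (g = 8*(-10) = -80)
sqrt(R(28) + 545) + 975/g = sqrt((1/12)*28 + 545) + 975/(-80) = sqrt(7/3 + 545) + 975*(-1/80) = sqrt(1642/3) - 195/16 = sqrt(4926)/3 - 195/16 = -195/16 + sqrt(4926)/3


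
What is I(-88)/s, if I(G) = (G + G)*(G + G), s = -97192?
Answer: -3872/12149 ≈ -0.31871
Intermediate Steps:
I(G) = 4*G² (I(G) = (2*G)*(2*G) = 4*G²)
I(-88)/s = (4*(-88)²)/(-97192) = (4*7744)*(-1/97192) = 30976*(-1/97192) = -3872/12149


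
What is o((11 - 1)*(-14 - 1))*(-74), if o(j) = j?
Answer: 11100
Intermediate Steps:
o((11 - 1)*(-14 - 1))*(-74) = ((11 - 1)*(-14 - 1))*(-74) = (10*(-15))*(-74) = -150*(-74) = 11100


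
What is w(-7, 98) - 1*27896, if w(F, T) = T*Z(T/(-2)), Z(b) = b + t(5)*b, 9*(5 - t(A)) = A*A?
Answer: -390322/9 ≈ -43369.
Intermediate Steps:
t(A) = 5 - A**2/9 (t(A) = 5 - A*A/9 = 5 - A**2/9)
Z(b) = 29*b/9 (Z(b) = b + (5 - 1/9*5**2)*b = b + (5 - 1/9*25)*b = b + (5 - 25/9)*b = b + 20*b/9 = 29*b/9)
w(F, T) = -29*T**2/18 (w(F, T) = T*(29*(T/(-2))/9) = T*(29*(T*(-1/2))/9) = T*(29*(-T/2)/9) = T*(-29*T/18) = -29*T**2/18)
w(-7, 98) - 1*27896 = -29/18*98**2 - 1*27896 = -29/18*9604 - 27896 = -139258/9 - 27896 = -390322/9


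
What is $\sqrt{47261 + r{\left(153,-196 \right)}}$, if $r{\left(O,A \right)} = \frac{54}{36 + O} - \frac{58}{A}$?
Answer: $\frac{\sqrt{9263270}}{14} \approx 217.4$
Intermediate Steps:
$r{\left(O,A \right)} = - \frac{58}{A} + \frac{54}{36 + O}$
$\sqrt{47261 + r{\left(153,-196 \right)}} = \sqrt{47261 + \frac{2 \left(-1044 - 4437 + 27 \left(-196\right)\right)}{\left(-196\right) \left(36 + 153\right)}} = \sqrt{47261 + 2 \left(- \frac{1}{196}\right) \frac{1}{189} \left(-1044 - 4437 - 5292\right)} = \sqrt{47261 + 2 \left(- \frac{1}{196}\right) \frac{1}{189} \left(-10773\right)} = \sqrt{47261 + \frac{57}{98}} = \sqrt{\frac{4631635}{98}} = \frac{\sqrt{9263270}}{14}$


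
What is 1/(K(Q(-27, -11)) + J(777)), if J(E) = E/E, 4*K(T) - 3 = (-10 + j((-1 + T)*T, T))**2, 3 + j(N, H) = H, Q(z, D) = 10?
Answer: 1/4 ≈ 0.25000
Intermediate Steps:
j(N, H) = -3 + H
K(T) = 3/4 + (-13 + T)**2/4 (K(T) = 3/4 + (-10 + (-3 + T))**2/4 = 3/4 + (-13 + T)**2/4)
J(E) = 1
1/(K(Q(-27, -11)) + J(777)) = 1/((3/4 + (-13 + 10)**2/4) + 1) = 1/((3/4 + (1/4)*(-3)**2) + 1) = 1/((3/4 + (1/4)*9) + 1) = 1/((3/4 + 9/4) + 1) = 1/(3 + 1) = 1/4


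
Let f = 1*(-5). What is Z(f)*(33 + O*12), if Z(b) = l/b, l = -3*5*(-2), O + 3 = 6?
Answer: -414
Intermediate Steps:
O = 3 (O = -3 + 6 = 3)
l = 30 (l = -15*(-2) = 30)
f = -5
Z(b) = 30/b
Z(f)*(33 + O*12) = (30/(-5))*(33 + 3*12) = (30*(-⅕))*(33 + 36) = -6*69 = -414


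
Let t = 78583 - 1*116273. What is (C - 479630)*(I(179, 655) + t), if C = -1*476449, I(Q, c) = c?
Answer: 35408385765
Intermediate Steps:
t = -37690 (t = 78583 - 116273 = -37690)
C = -476449
(C - 479630)*(I(179, 655) + t) = (-476449 - 479630)*(655 - 37690) = -956079*(-37035) = 35408385765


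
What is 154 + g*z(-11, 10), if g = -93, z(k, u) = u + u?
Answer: -1706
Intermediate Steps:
z(k, u) = 2*u
154 + g*z(-11, 10) = 154 - 186*10 = 154 - 93*20 = 154 - 1860 = -1706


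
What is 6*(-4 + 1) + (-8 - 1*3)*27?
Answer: -315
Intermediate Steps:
6*(-4 + 1) + (-8 - 1*3)*27 = 6*(-3) + (-8 - 3)*27 = -18 - 11*27 = -18 - 297 = -315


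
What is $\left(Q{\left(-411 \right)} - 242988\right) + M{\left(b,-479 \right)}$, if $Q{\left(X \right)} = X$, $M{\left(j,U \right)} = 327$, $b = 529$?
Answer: $-243072$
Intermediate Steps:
$\left(Q{\left(-411 \right)} - 242988\right) + M{\left(b,-479 \right)} = \left(-411 - 242988\right) + 327 = -243399 + 327 = -243072$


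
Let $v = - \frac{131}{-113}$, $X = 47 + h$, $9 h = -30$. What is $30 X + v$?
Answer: $\frac{148161}{113} \approx 1311.2$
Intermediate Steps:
$h = - \frac{10}{3}$ ($h = \frac{1}{9} \left(-30\right) = - \frac{10}{3} \approx -3.3333$)
$X = \frac{131}{3}$ ($X = 47 - \frac{10}{3} = \frac{131}{3} \approx 43.667$)
$v = \frac{131}{113}$ ($v = \left(-131\right) \left(- \frac{1}{113}\right) = \frac{131}{113} \approx 1.1593$)
$30 X + v = 30 \cdot \frac{131}{3} + \frac{131}{113} = 1310 + \frac{131}{113} = \frac{148161}{113}$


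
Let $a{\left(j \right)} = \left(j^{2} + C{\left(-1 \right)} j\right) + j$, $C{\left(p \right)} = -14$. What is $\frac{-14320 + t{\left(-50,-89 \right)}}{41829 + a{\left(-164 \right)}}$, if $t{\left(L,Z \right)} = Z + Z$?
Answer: $- \frac{14498}{70857} \approx -0.20461$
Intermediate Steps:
$a{\left(j \right)} = j^{2} - 13 j$ ($a{\left(j \right)} = \left(j^{2} - 14 j\right) + j = j^{2} - 13 j$)
$t{\left(L,Z \right)} = 2 Z$
$\frac{-14320 + t{\left(-50,-89 \right)}}{41829 + a{\left(-164 \right)}} = \frac{-14320 + 2 \left(-89\right)}{41829 - 164 \left(-13 - 164\right)} = \frac{-14320 - 178}{41829 - -29028} = - \frac{14498}{41829 + 29028} = - \frac{14498}{70857}$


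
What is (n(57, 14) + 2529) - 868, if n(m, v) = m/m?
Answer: 1662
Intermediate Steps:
n(m, v) = 1
(n(57, 14) + 2529) - 868 = (1 + 2529) - 868 = 2530 - 868 = 1662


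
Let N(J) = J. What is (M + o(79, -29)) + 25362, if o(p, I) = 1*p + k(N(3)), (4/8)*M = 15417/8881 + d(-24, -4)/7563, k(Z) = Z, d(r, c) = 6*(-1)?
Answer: 569743438434/22389001 ≈ 25447.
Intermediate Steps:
d(r, c) = -6
M = 77696990/22389001 (M = 2*(15417/8881 - 6/7563) = 2*(15417*(1/8881) - 6*1/7563) = 2*(15417/8881 - 2/2521) = 2*(38848495/22389001) = 77696990/22389001 ≈ 3.4703)
o(p, I) = 3 + p (o(p, I) = 1*p + 3 = p + 3 = 3 + p)
(M + o(79, -29)) + 25362 = (77696990/22389001 + (3 + 79)) + 25362 = (77696990/22389001 + 82) + 25362 = 1913595072/22389001 + 25362 = 569743438434/22389001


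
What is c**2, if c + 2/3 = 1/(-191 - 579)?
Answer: 2380849/5336100 ≈ 0.44618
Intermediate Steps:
c = -1543/2310 (c = -2/3 + 1/(-191 - 579) = -2/3 + 1/(-770) = -2/3 - 1/770 = -1543/2310 ≈ -0.66796)
c**2 = (-1543/2310)**2 = 2380849/5336100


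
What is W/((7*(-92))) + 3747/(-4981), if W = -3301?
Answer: 14029213/3207764 ≈ 4.3735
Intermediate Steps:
W/((7*(-92))) + 3747/(-4981) = -3301/(7*(-92)) + 3747/(-4981) = -3301/(-644) + 3747*(-1/4981) = -3301*(-1/644) - 3747/4981 = 3301/644 - 3747/4981 = 14029213/3207764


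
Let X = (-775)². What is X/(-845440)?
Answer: -120125/169088 ≈ -0.71043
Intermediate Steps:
X = 600625
X/(-845440) = 600625/(-845440) = 600625*(-1/845440) = -120125/169088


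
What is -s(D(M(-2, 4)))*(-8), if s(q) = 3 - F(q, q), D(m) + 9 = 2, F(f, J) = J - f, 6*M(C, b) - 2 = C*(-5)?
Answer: 24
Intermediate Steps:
M(C, b) = ⅓ - 5*C/6 (M(C, b) = ⅓ + (C*(-5))/6 = ⅓ + (-5*C)/6 = ⅓ - 5*C/6)
D(m) = -7 (D(m) = -9 + 2 = -7)
s(q) = 3 (s(q) = 3 - (q - q) = 3 - 1*0 = 3 + 0 = 3)
-s(D(M(-2, 4)))*(-8) = -1*3*(-8) = -3*(-8) = 24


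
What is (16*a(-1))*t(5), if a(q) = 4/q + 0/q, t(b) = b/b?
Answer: -64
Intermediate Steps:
t(b) = 1
a(q) = 4/q (a(q) = 4/q + 0 = 4/q)
(16*a(-1))*t(5) = (16*(4/(-1)))*1 = (16*(4*(-1)))*1 = (16*(-4))*1 = -64*1 = -64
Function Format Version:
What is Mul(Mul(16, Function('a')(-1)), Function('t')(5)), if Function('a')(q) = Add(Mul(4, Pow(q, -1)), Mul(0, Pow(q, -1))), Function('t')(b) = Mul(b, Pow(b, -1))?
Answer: -64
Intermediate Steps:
Function('t')(b) = 1
Function('a')(q) = Mul(4, Pow(q, -1)) (Function('a')(q) = Add(Mul(4, Pow(q, -1)), 0) = Mul(4, Pow(q, -1)))
Mul(Mul(16, Function('a')(-1)), Function('t')(5)) = Mul(Mul(16, Mul(4, Pow(-1, -1))), 1) = Mul(Mul(16, Mul(4, -1)), 1) = Mul(Mul(16, -4), 1) = Mul(-64, 1) = -64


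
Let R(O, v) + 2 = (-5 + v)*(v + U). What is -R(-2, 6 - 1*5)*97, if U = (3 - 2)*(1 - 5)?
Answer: -970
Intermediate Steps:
U = -4 (U = 1*(-4) = -4)
R(O, v) = -2 + (-5 + v)*(-4 + v) (R(O, v) = -2 + (-5 + v)*(v - 4) = -2 + (-5 + v)*(-4 + v))
-R(-2, 6 - 1*5)*97 = -(18 + (6 - 1*5)² - 9*(6 - 1*5))*97 = -(18 + (6 - 5)² - 9*(6 - 5))*97 = -(18 + 1² - 9*1)*97 = -(18 + 1 - 9)*97 = -1*10*97 = -10*97 = -970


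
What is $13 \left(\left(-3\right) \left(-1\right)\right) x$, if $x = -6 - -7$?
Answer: $39$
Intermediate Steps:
$x = 1$ ($x = -6 + 7 = 1$)
$13 \left(\left(-3\right) \left(-1\right)\right) x = 13 \left(\left(-3\right) \left(-1\right)\right) 1 = 13 \cdot 3 \cdot 1 = 39 \cdot 1 = 39$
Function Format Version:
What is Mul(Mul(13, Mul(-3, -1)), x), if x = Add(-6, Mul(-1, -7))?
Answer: 39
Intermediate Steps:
x = 1 (x = Add(-6, 7) = 1)
Mul(Mul(13, Mul(-3, -1)), x) = Mul(Mul(13, Mul(-3, -1)), 1) = Mul(Mul(13, 3), 1) = Mul(39, 1) = 39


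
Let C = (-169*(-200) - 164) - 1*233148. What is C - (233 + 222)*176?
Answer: -279592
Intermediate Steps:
C = -199512 (C = (33800 - 164) - 233148 = 33636 - 233148 = -199512)
C - (233 + 222)*176 = -199512 - (233 + 222)*176 = -199512 - 455*176 = -199512 - 1*80080 = -199512 - 80080 = -279592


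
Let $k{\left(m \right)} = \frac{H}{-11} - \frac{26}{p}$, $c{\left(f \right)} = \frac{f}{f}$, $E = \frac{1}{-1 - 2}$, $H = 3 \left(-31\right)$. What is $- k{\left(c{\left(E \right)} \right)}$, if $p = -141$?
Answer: $- \frac{13399}{1551} \approx -8.6389$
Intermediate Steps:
$H = -93$
$E = - \frac{1}{3}$ ($E = \frac{1}{-1 - 2} = \frac{1}{-3} = - \frac{1}{3} \approx -0.33333$)
$c{\left(f \right)} = 1$
$k{\left(m \right)} = \frac{13399}{1551}$ ($k{\left(m \right)} = - \frac{93}{-11} - \frac{26}{-141} = \left(-93\right) \left(- \frac{1}{11}\right) - - \frac{26}{141} = \frac{93}{11} + \frac{26}{141} = \frac{13399}{1551}$)
$- k{\left(c{\left(E \right)} \right)} = \left(-1\right) \frac{13399}{1551} = - \frac{13399}{1551}$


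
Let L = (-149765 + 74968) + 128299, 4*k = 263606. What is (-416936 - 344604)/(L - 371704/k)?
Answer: -50186628310/3525490349 ≈ -14.235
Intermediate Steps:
k = 131803/2 (k = (¼)*263606 = 131803/2 ≈ 65902.)
L = 53502 (L = -74797 + 128299 = 53502)
(-416936 - 344604)/(L - 371704/k) = (-416936 - 344604)/(53502 - 371704/131803/2) = -761540/(53502 - 371704*2/131803) = -761540/(53502 - 743408/131803) = -761540/7050980698/131803 = -761540*131803/7050980698 = -50186628310/3525490349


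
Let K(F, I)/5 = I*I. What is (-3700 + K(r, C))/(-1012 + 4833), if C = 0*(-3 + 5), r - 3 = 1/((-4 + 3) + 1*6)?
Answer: -3700/3821 ≈ -0.96833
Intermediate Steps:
r = 16/5 (r = 3 + 1/((-4 + 3) + 1*6) = 3 + 1/(-1 + 6) = 3 + 1/5 = 3 + ⅕ = 16/5 ≈ 3.2000)
C = 0 (C = 0*2 = 0)
K(F, I) = 5*I² (K(F, I) = 5*(I*I) = 5*I²)
(-3700 + K(r, C))/(-1012 + 4833) = (-3700 + 5*0²)/(-1012 + 4833) = (-3700 + 5*0)/3821 = (-3700 + 0)*(1/3821) = -3700*1/3821 = -3700/3821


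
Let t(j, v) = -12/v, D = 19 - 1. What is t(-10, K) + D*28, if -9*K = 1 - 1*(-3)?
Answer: 531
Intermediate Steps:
D = 18
K = -4/9 (K = -(1 - 1*(-3))/9 = -(1 + 3)/9 = -1/9*4 = -4/9 ≈ -0.44444)
t(-10, K) + D*28 = -12/(-4/9) + 18*28 = -12*(-9/4) + 504 = 27 + 504 = 531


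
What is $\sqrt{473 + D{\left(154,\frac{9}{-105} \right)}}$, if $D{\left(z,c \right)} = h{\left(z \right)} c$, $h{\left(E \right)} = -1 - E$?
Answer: $\frac{2 \sqrt{5957}}{7} \approx 22.052$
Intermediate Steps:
$D{\left(z,c \right)} = c \left(-1 - z\right)$ ($D{\left(z,c \right)} = \left(-1 - z\right) c = c \left(-1 - z\right)$)
$\sqrt{473 + D{\left(154,\frac{9}{-105} \right)}} = \sqrt{473 - \frac{9}{-105} \left(1 + 154\right)} = \sqrt{473 - 9 \left(- \frac{1}{105}\right) 155} = \sqrt{473 - \left(- \frac{3}{35}\right) 155} = \sqrt{473 + \frac{93}{7}} = \sqrt{\frac{3404}{7}} = \frac{2 \sqrt{5957}}{7}$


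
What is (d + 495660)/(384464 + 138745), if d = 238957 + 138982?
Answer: 873599/523209 ≈ 1.6697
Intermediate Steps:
d = 377939
(d + 495660)/(384464 + 138745) = (377939 + 495660)/(384464 + 138745) = 873599/523209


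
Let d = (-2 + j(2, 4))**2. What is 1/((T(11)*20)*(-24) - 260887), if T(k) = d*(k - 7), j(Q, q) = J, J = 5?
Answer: -1/278167 ≈ -3.5950e-6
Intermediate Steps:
j(Q, q) = 5
d = 9 (d = (-2 + 5)**2 = 3**2 = 9)
T(k) = -63 + 9*k (T(k) = 9*(k - 7) = 9*(-7 + k) = -63 + 9*k)
1/((T(11)*20)*(-24) - 260887) = 1/(((-63 + 9*11)*20)*(-24) - 260887) = 1/(((-63 + 99)*20)*(-24) - 260887) = 1/((36*20)*(-24) - 260887) = 1/(720*(-24) - 260887) = 1/(-17280 - 260887) = 1/(-278167) = -1/278167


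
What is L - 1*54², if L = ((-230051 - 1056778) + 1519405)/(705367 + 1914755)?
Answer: -3820021588/1310061 ≈ -2915.9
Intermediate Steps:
L = 116288/1310061 (L = (-1286829 + 1519405)/2620122 = 232576*(1/2620122) = 116288/1310061 ≈ 0.088765)
L - 1*54² = 116288/1310061 - 1*54² = 116288/1310061 - 1*2916 = 116288/1310061 - 2916 = -3820021588/1310061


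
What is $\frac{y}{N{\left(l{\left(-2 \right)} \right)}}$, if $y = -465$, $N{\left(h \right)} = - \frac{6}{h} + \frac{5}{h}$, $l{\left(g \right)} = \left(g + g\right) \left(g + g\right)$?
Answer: $7440$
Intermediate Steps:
$l{\left(g \right)} = 4 g^{2}$ ($l{\left(g \right)} = 2 g 2 g = 4 g^{2}$)
$N{\left(h \right)} = - \frac{1}{h}$
$\frac{y}{N{\left(l{\left(-2 \right)} \right)}} = - \frac{465}{\left(-1\right) \frac{1}{4 \left(-2\right)^{2}}} = - \frac{465}{\left(-1\right) \frac{1}{4 \cdot 4}} = - \frac{465}{\left(-1\right) \frac{1}{16}} = - \frac{465}{- \frac{1}{16}} = \left(-465\right) \left(-16\right) = 7440$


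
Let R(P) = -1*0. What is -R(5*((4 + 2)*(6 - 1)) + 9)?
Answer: 0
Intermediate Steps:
R(P) = 0
-R(5*((4 + 2)*(6 - 1)) + 9) = -1*0 = 0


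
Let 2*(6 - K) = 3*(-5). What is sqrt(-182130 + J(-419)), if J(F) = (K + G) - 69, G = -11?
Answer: I*sqrt(728786)/2 ≈ 426.84*I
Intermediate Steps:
K = 27/2 (K = 6 - 3*(-5)/2 = 6 - 1/2*(-15) = 6 + 15/2 = 27/2 ≈ 13.500)
J(F) = -133/2 (J(F) = (27/2 - 11) - 69 = 5/2 - 69 = -133/2)
sqrt(-182130 + J(-419)) = sqrt(-182130 - 133/2) = sqrt(-364393/2) = I*sqrt(728786)/2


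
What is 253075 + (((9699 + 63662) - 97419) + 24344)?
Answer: 253361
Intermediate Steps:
253075 + (((9699 + 63662) - 97419) + 24344) = 253075 + ((73361 - 97419) + 24344) = 253075 + (-24058 + 24344) = 253075 + 286 = 253361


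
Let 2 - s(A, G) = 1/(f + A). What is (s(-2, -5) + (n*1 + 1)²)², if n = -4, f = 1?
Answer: 144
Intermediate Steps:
s(A, G) = 2 - 1/(1 + A)
(s(-2, -5) + (n*1 + 1)²)² = ((1 + 2*(-2))/(1 - 2) + (-4*1 + 1)²)² = ((1 - 4)/(-1) + (-4 + 1)²)² = (-1*(-3) + (-3)²)² = (3 + 9)² = 12² = 144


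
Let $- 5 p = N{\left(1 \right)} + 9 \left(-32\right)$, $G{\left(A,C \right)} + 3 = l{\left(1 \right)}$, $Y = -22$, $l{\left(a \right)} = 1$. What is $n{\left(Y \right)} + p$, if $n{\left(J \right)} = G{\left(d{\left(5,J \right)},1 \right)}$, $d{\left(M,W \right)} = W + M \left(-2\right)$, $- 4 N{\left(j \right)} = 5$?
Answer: $\frac{1117}{20} \approx 55.85$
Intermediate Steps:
$N{\left(j \right)} = - \frac{5}{4}$ ($N{\left(j \right)} = \left(- \frac{1}{4}\right) 5 = - \frac{5}{4}$)
$d{\left(M,W \right)} = W - 2 M$
$G{\left(A,C \right)} = -2$ ($G{\left(A,C \right)} = -3 + 1 = -2$)
$n{\left(J \right)} = -2$
$p = \frac{1157}{20}$ ($p = - \frac{- \frac{5}{4} + 9 \left(-32\right)}{5} = - \frac{- \frac{5}{4} - 288}{5} = \left(- \frac{1}{5}\right) \left(- \frac{1157}{4}\right) = \frac{1157}{20} \approx 57.85$)
$n{\left(Y \right)} + p = -2 + \frac{1157}{20} = \frac{1117}{20}$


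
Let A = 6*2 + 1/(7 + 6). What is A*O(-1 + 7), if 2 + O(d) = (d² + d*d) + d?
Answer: 11932/13 ≈ 917.85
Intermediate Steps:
A = 157/13 (A = 12 + 1/13 = 157/13 ≈ 12.077)
O(d) = -2 + d + 2*d² (O(d) = -2 + ((d² + d*d) + d) = -2 + ((d² + d²) + d) = -2 + (2*d² + d) = -2 + (d + 2*d²) = -2 + d + 2*d²)
A*O(-1 + 7) = 157*(-2 + (-1 + 7) + 2*(-1 + 7)²)/13 = 157*(-2 + 6 + 2*6²)/13 = 157*(-2 + 6 + 2*36)/13 = 157*(-2 + 6 + 72)/13 = (157/13)*76 = 11932/13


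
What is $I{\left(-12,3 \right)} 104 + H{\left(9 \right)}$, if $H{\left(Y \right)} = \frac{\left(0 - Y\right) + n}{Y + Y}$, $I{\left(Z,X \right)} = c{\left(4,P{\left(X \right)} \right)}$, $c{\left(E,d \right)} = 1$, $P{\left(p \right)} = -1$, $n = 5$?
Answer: $\frac{934}{9} \approx 103.78$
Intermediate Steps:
$I{\left(Z,X \right)} = 1$
$H{\left(Y \right)} = \frac{5 - Y}{2 Y}$ ($H{\left(Y \right)} = \frac{\left(0 - Y\right) + 5}{Y + Y} = \frac{- Y + 5}{2 Y} = \left(5 - Y\right) \frac{1}{2 Y} = \frac{5 - Y}{2 Y}$)
$I{\left(-12,3 \right)} 104 + H{\left(9 \right)} = 1 \cdot 104 + \frac{5 - 9}{2 \cdot 9} = 104 + \frac{1}{2} \cdot \frac{1}{9} \left(5 - 9\right) = 104 + \frac{1}{2} \cdot \frac{1}{9} \left(-4\right) = 104 - \frac{2}{9} = \frac{934}{9}$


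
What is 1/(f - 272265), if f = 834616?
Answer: 1/562351 ≈ 1.7782e-6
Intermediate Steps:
1/(f - 272265) = 1/(834616 - 272265) = 1/562351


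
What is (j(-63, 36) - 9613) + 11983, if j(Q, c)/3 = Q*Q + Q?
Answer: 14088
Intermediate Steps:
j(Q, c) = 3*Q + 3*Q² (j(Q, c) = 3*(Q*Q + Q) = 3*(Q² + Q) = 3*(Q + Q²) = 3*Q + 3*Q²)
(j(-63, 36) - 9613) + 11983 = (3*(-63)*(1 - 63) - 9613) + 11983 = (3*(-63)*(-62) - 9613) + 11983 = (11718 - 9613) + 11983 = 2105 + 11983 = 14088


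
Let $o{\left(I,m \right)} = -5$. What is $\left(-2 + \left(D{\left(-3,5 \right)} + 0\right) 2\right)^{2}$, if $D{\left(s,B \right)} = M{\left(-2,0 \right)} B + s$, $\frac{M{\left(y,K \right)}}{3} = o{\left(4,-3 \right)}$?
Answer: $24964$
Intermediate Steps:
$M{\left(y,K \right)} = -15$ ($M{\left(y,K \right)} = 3 \left(-5\right) = -15$)
$D{\left(s,B \right)} = s - 15 B$ ($D{\left(s,B \right)} = - 15 B + s = s - 15 B$)
$\left(-2 + \left(D{\left(-3,5 \right)} + 0\right) 2\right)^{2} = \left(-2 + \left(\left(-3 - 75\right) + 0\right) 2\right)^{2} = \left(-2 + \left(-78 + 0\right) 2\right)^{2} = \left(-2 - 156\right)^{2} = \left(-158\right)^{2} = 24964$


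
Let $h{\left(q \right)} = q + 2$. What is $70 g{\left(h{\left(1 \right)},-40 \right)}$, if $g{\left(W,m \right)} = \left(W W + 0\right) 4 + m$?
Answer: $-280$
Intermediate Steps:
$h{\left(q \right)} = 2 + q$
$g{\left(W,m \right)} = m + 4 W^{2}$ ($g{\left(W,m \right)} = \left(W^{2} + 0\right) 4 + m = W^{2} \cdot 4 + m = 4 W^{2} + m = m + 4 W^{2}$)
$70 g{\left(h{\left(1 \right)},-40 \right)} = 70 \left(-40 + 4 \left(2 + 1\right)^{2}\right) = 70 \left(-40 + 4 \cdot 3^{2}\right) = 70 \left(-40 + 4 \cdot 9\right) = 70 \left(-40 + 36\right) = 70 \left(-4\right) = -280$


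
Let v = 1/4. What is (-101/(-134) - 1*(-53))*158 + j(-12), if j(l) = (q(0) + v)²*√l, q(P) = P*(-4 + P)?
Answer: 569037/67 + I*√3/8 ≈ 8493.1 + 0.21651*I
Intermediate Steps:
v = ¼ ≈ 0.25000
j(l) = √l/16 (j(l) = (0*(-4 + 0) + ¼)²*√l = (0*(-4) + ¼)²*√l = (0 + ¼)²*√l = (¼)²*√l = √l/16)
(-101/(-134) - 1*(-53))*158 + j(-12) = (-101/(-134) - 1*(-53))*158 + √(-12)/16 = (-101*(-1/134) + 53)*158 + (2*I*√3)/16 = (101/134 + 53)*158 + I*√3/8 = (7203/134)*158 + I*√3/8 = 569037/67 + I*√3/8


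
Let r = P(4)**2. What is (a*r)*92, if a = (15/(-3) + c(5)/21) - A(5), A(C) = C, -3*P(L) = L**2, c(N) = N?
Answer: -4828160/189 ≈ -25546.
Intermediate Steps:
P(L) = -L**2/3
a = -205/21 (a = (15/(-3) + 5/21) - 1*5 = (15*(-1/3) + 5*(1/21)) - 5 = (-5 + 5/21) - 5 = -100/21 - 5 = -205/21 ≈ -9.7619)
r = 256/9 (r = (-1/3*4**2)**2 = (-1/3*16)**2 = (-16/3)**2 = 256/9 ≈ 28.444)
(a*r)*92 = -205/21*256/9*92 = -52480/189*92 = -4828160/189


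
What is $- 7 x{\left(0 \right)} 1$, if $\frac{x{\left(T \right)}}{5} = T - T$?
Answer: $0$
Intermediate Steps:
$x{\left(T \right)} = 0$ ($x{\left(T \right)} = 5 \left(T - T\right) = 5 \cdot 0 = 0$)
$- 7 x{\left(0 \right)} 1 = \left(-7\right) 0 \cdot 1 = 0 \cdot 1 = 0$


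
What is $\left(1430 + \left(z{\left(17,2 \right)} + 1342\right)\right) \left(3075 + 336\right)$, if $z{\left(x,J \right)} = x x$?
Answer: $10441071$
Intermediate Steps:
$z{\left(x,J \right)} = x^{2}$
$\left(1430 + \left(z{\left(17,2 \right)} + 1342\right)\right) \left(3075 + 336\right) = \left(1430 + \left(17^{2} + 1342\right)\right) \left(3075 + 336\right) = \left(1430 + \left(289 + 1342\right)\right) 3411 = \left(1430 + 1631\right) 3411 = 3061 \cdot 3411 = 10441071$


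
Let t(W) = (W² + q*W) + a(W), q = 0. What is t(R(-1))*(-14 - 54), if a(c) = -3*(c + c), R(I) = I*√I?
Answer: 68 - 408*I ≈ 68.0 - 408.0*I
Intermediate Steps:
R(I) = I^(3/2)
a(c) = -6*c
t(W) = W² - 6*W (t(W) = (W² + 0*W) - 6*W = (W² + 0) - 6*W = W² - 6*W)
t(R(-1))*(-14 - 54) = ((-1)^(3/2)*(-6 + (-1)^(3/2)))*(-14 - 54) = ((-I)*(-6 - I))*(-68) = -I*(-6 - I)*(-68) = 68*I*(-6 - I)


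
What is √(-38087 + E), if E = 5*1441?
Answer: I*√30882 ≈ 175.73*I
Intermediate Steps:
E = 7205
√(-38087 + E) = √(-38087 + 7205) = √(-30882) = I*√30882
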